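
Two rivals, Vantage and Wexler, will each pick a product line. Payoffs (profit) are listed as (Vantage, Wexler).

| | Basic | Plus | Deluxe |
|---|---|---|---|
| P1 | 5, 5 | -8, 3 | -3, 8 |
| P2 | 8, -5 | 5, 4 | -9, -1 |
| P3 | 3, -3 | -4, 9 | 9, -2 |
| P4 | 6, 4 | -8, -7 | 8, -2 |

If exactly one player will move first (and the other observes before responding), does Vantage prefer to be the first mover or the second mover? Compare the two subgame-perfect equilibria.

If Vantage leads: Wexler's best replies are P1→Deluxe, P2→Plus, P3→Plus, P4→Basic; Vantage's induced payoffs -3, 5, -4, 6; outcome (P4, Basic), payoffs (6, 4).
If Wexler leads: Vantage's best replies are Basic→P2, Plus→P2, Deluxe→P3; Wexler's induced payoffs -5, 4, -2; outcome (P2, Plus), payoffs (5, 4).
Vantage gets 6 moving first and 5 moving second, so Vantage prefers to move first.

first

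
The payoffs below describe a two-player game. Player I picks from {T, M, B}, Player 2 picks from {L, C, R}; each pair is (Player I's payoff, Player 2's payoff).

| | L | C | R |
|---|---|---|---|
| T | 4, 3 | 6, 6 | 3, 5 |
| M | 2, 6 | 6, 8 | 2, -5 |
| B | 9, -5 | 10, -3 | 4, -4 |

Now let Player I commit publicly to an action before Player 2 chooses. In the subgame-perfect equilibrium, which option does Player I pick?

B

Work backward from Player 2's decision.
- T: Player 2 compares 3, 6, 5 and picks C; Player I would get 6.
- M: Player 2 compares 6, 8, -5 and picks C; Player I would get 6.
- B: Player 2 compares -5, -3, -4 and picks C; Player I would get 10.
Maximizing over 6, 6, 10, Player I chooses B. Subgame-perfect outcome: (B, C) with payoffs (10, -3).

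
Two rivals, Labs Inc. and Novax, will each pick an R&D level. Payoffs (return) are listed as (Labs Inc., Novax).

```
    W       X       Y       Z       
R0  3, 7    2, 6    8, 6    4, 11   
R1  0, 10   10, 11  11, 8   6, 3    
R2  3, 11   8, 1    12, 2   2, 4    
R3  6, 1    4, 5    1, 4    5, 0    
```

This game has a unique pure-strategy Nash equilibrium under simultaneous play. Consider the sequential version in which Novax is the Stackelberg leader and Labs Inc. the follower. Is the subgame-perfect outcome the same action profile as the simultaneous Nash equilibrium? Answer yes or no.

yes

Solve by backward induction (Novax leads).
- W → Labs Inc. plays R3 (best of 3, 0, 3, 6); Novax gets 1.
- X → Labs Inc. plays R1 (best of 2, 10, 8, 4); Novax gets 11.
- Y → Labs Inc. plays R2 (best of 8, 11, 12, 1); Novax gets 2.
- Z → Labs Inc. plays R1 (best of 4, 6, 2, 5); Novax gets 3.
Among 1, 11, 2, 3, the best is 11 at X. Subgame-perfect outcome: (R1, X) with payoffs (10, 11).
Under simultaneous play:
Labs Inc.'s best replies: W→R3; X→R1; Y→R2; Z→R1.
Novax's best replies: R0→Z; R1→X; R2→W; R3→X.
The unique mutual best reply is (R1, X), giving (10, 11).
Sequential outcome (R1, X) coincides with the Nash profile (R1, X).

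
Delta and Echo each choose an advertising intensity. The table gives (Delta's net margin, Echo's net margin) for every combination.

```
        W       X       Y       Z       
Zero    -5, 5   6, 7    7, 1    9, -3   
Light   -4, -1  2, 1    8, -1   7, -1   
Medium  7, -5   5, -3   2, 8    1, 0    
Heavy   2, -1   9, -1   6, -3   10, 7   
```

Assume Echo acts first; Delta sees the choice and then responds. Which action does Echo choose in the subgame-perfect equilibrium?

Z

Solve by backward induction (Echo leads).
- W → Delta plays Medium (best of -5, -4, 7, 2); Echo gets -5.
- X → Delta plays Heavy (best of 6, 2, 5, 9); Echo gets -1.
- Y → Delta plays Light (best of 7, 8, 2, 6); Echo gets -1.
- Z → Delta plays Heavy (best of 9, 7, 1, 10); Echo gets 7.
Among -5, -1, -1, 7, the best is 7 at Z. Subgame-perfect outcome: (Heavy, Z) with payoffs (10, 7).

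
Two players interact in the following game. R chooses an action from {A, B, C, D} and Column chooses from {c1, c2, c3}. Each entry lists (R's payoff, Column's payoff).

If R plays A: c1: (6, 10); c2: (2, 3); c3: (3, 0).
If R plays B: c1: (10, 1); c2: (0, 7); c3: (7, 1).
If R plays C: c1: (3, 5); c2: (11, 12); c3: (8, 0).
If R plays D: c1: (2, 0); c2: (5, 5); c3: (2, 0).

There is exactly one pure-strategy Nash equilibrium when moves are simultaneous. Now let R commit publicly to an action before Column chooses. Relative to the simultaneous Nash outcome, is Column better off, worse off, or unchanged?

unchanged

Work backward from Column's decision.
- A → Column plays c1 (best of 10, 3, 0); R gets 6.
- B → Column plays c2 (best of 1, 7, 1); R gets 0.
- C → Column plays c2 (best of 5, 12, 0); R gets 11.
- D → Column plays c2 (best of 0, 5, 0); R gets 5.
Among 6, 0, 11, 5, the best is 11 at C. Subgame-perfect outcome: (C, c2) with payoffs (11, 12).
For the simultaneous game, intersect best replies.
R's best replies: c1→B; c2→C; c3→C.
Column's best replies: A→c1; B→c2; C→c2; D→c2.
The unique mutual best reply is (C, c2), giving (11, 12).
Column earns 12 sequentially versus 12 at the Nash outcome: unchanged.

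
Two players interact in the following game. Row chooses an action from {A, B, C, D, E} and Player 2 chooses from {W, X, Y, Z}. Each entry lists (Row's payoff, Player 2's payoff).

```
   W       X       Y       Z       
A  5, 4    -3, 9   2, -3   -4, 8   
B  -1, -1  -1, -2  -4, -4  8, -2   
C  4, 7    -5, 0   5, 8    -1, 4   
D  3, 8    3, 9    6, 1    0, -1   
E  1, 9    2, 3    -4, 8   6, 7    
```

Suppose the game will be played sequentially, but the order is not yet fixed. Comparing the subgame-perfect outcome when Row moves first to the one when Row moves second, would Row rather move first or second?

first

If Row leads: Player 2's best replies are A→X, B→W, C→Y, D→X, E→W; Row's induced payoffs -3, -1, 5, 3, 1; outcome (C, Y), payoffs (5, 8).
If Player 2 leads: Row's best replies are W→A, X→D, Y→D, Z→B; Player 2's induced payoffs 4, 9, 1, -2; outcome (D, X), payoffs (3, 9).
Row gets 5 moving first and 3 moving second, so Row prefers to move first.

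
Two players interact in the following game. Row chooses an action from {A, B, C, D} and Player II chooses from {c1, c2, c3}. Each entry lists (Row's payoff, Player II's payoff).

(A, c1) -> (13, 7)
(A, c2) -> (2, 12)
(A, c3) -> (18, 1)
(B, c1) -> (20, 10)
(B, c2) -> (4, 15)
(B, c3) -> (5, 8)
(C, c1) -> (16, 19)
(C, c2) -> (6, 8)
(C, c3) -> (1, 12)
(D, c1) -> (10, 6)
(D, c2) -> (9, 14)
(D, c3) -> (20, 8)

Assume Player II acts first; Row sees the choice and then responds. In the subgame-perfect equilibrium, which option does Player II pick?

c2

Work backward from Row's decision.
- c1: BR = B, leader payoff 10.
- c2: BR = D, leader payoff 14.
- c3: BR = D, leader payoff 8.
Maximizing over 10, 14, 8, Player II chooses c2. Subgame-perfect outcome: (D, c2) with payoffs (9, 14).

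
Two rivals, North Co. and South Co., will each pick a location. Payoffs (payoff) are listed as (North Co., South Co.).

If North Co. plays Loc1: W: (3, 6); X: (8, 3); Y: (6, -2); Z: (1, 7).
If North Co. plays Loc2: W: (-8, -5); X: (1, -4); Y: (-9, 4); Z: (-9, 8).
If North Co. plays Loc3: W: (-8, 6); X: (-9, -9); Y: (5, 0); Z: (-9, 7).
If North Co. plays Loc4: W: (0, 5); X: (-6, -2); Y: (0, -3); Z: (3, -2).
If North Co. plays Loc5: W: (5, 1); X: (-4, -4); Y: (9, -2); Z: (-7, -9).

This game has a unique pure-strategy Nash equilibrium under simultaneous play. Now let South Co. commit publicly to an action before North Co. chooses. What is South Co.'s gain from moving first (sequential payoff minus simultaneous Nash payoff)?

2

North Co. best-responds to each possible South Co. move:
- W: North Co. compares 3, -8, -8, 0, 5 and picks Loc5; South Co. would get 1.
- X: North Co. compares 8, 1, -9, -6, -4 and picks Loc1; South Co. would get 3.
- Y: North Co. compares 6, -9, 5, 0, 9 and picks Loc5; South Co. would get -2.
- Z: North Co. compares 1, -9, -9, 3, -7 and picks Loc4; South Co. would get -2.
South Co.'s induced payoffs are 1, 3, -2, -2, so South Co. commits to X. Subgame-perfect outcome: (Loc1, X) with payoffs (8, 3).
Under simultaneous play:
North Co.'s best replies: W→Loc5; X→Loc1; Y→Loc5; Z→Loc4.
South Co.'s best replies: Loc1→Z; Loc2→Z; Loc3→Z; Loc4→W; Loc5→W.
The unique mutual best reply is (Loc5, W), giving (5, 1).
South Co.'s commitment gain: 3 − 1 = 2.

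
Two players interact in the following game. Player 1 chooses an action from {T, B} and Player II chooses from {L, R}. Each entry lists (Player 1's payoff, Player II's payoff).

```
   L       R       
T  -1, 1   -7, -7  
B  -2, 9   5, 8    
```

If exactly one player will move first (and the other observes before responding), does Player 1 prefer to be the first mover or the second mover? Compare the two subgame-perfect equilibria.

second

If Player 1 leads: Player II's best replies are T→L, B→L; Player 1's induced payoffs -1, -2; outcome (T, L), payoffs (-1, 1).
If Player II leads: Player 1's best replies are L→T, R→B; Player II's induced payoffs 1, 8; outcome (B, R), payoffs (5, 8).
Player 1 gets -1 moving first and 5 moving second, so Player 1 prefers to move second.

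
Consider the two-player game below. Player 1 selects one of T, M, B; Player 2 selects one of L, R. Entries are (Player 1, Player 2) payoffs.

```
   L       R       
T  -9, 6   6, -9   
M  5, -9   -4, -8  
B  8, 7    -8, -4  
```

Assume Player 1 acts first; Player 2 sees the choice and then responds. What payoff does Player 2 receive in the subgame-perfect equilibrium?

Player 2 best-responds to each possible Player 1 move:
- T: BR = L, leader payoff -9.
- M: BR = R, leader payoff -4.
- B: BR = L, leader payoff 8.
Among -9, -4, 8, the best is 8 at B. Subgame-perfect outcome: (B, L) with payoffs (8, 7).

7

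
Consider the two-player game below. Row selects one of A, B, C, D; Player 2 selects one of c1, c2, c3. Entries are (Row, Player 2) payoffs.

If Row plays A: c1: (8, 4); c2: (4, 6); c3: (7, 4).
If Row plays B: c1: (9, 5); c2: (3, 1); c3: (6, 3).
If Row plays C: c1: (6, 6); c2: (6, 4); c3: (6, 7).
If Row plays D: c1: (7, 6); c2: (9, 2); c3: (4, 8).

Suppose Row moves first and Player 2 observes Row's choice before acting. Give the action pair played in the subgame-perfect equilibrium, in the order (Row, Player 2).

Backward induction with Row moving first.
- A: BR = c2, leader payoff 4.
- B: BR = c1, leader payoff 9.
- C: BR = c3, leader payoff 6.
- D: BR = c3, leader payoff 4.
Among 4, 9, 6, 4, the best is 9 at B. Subgame-perfect outcome: (B, c1) with payoffs (9, 5).

(B, c1)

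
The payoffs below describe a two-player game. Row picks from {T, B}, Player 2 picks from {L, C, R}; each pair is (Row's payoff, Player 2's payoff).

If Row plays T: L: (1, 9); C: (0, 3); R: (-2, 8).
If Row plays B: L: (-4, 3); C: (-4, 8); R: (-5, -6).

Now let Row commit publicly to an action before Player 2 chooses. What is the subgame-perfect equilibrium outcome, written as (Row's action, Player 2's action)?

(T, L)

Work backward from Player 2's decision.
- T: BR = L, leader payoff 1.
- B: BR = C, leader payoff -4.
Row's induced payoffs are 1, -4, so Row commits to T. Subgame-perfect outcome: (T, L) with payoffs (1, 9).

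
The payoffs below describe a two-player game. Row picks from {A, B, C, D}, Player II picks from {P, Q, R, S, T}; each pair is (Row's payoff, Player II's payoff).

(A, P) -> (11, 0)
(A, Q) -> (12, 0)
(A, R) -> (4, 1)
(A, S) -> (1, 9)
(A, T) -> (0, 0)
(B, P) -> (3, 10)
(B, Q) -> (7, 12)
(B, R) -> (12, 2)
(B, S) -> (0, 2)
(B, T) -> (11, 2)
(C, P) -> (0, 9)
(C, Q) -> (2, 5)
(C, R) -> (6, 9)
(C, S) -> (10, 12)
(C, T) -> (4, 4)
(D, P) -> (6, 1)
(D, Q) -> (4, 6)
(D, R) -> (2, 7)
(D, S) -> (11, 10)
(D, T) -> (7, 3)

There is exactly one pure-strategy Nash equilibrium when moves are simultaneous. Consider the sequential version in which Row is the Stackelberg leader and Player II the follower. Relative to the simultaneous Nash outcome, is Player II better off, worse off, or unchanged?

unchanged

Work backward from Player II's decision.
- A: BR = S, leader payoff 1.
- B: BR = Q, leader payoff 7.
- C: BR = S, leader payoff 10.
- D: BR = S, leader payoff 11.
Among 1, 7, 10, 11, the best is 11 at D. Subgame-perfect outcome: (D, S) with payoffs (11, 10).
Under simultaneous play:
Row's best replies: P→A; Q→A; R→B; S→D; T→B.
Player II's best replies: A→S; B→Q; C→S; D→S.
Only (D, S) has each player best-responding; Nash payoffs (11, 10).
Player II earns 10 sequentially versus 10 at the Nash outcome: unchanged.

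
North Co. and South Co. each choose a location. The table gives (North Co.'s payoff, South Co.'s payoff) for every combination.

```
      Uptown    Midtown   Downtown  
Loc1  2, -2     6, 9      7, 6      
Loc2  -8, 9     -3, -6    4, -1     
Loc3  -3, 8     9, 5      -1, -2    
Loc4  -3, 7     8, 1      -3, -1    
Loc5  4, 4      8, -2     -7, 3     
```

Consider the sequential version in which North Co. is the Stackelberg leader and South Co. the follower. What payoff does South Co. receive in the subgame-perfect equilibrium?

Backward induction with North Co. moving first.
- Loc1: BR = Midtown, leader payoff 6.
- Loc2: BR = Uptown, leader payoff -8.
- Loc3: BR = Uptown, leader payoff -3.
- Loc4: BR = Uptown, leader payoff -3.
- Loc5: BR = Uptown, leader payoff 4.
North Co.'s induced payoffs are 6, -8, -3, -3, 4, so North Co. commits to Loc1. Subgame-perfect outcome: (Loc1, Midtown) with payoffs (6, 9).

9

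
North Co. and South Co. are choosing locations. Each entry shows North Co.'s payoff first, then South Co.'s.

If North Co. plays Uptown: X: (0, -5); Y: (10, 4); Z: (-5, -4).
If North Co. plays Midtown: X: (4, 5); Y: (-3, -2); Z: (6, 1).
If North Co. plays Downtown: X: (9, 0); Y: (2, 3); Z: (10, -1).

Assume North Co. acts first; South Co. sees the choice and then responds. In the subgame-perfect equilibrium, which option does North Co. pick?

Uptown

Work backward from South Co.'s decision.
- Uptown: South Co. compares -5, 4, -4 and picks Y; North Co. would get 10.
- Midtown: South Co. compares 5, -2, 1 and picks X; North Co. would get 4.
- Downtown: South Co. compares 0, 3, -1 and picks Y; North Co. would get 2.
Maximizing over 10, 4, 2, North Co. chooses Uptown. Subgame-perfect outcome: (Uptown, Y) with payoffs (10, 4).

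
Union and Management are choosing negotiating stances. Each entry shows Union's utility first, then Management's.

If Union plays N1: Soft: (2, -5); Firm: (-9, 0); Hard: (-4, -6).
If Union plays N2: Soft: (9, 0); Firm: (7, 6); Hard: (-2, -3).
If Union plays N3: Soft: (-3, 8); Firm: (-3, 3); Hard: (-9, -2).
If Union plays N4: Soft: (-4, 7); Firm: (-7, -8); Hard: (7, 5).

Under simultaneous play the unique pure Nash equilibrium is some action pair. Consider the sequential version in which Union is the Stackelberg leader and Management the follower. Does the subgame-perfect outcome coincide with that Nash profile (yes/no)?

Solve by backward induction (Union leads).
- N1 → Management plays Firm (best of -5, 0, -6); Union gets -9.
- N2 → Management plays Firm (best of 0, 6, -3); Union gets 7.
- N3 → Management plays Soft (best of 8, 3, -2); Union gets -3.
- N4 → Management plays Soft (best of 7, -8, 5); Union gets -4.
Union's induced payoffs are -9, 7, -3, -4, so Union commits to N2. Subgame-perfect outcome: (N2, Firm) with payoffs (7, 6).
For the simultaneous game, intersect best replies.
Union's best replies: Soft→N2; Firm→N2; Hard→N4.
Management's best replies: N1→Firm; N2→Firm; N3→Soft; N4→Soft.
The unique mutual best reply is (N2, Firm), giving (7, 6).
Sequential outcome (N2, Firm) coincides with the Nash profile (N2, Firm).

yes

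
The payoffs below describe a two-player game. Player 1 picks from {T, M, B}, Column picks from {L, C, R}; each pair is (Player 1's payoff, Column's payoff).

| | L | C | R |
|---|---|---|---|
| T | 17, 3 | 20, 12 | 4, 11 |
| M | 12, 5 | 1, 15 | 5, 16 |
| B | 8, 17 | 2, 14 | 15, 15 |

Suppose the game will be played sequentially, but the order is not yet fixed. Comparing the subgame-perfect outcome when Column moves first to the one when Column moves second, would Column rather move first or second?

If Player 1 leads: Column's best replies are T→C, M→R, B→L; Player 1's induced payoffs 20, 5, 8; outcome (T, C), payoffs (20, 12).
If Column leads: Player 1's best replies are L→T, C→T, R→B; Column's induced payoffs 3, 12, 15; outcome (B, R), payoffs (15, 15).
Column gets 15 moving first and 12 moving second, so Column prefers to move first.

first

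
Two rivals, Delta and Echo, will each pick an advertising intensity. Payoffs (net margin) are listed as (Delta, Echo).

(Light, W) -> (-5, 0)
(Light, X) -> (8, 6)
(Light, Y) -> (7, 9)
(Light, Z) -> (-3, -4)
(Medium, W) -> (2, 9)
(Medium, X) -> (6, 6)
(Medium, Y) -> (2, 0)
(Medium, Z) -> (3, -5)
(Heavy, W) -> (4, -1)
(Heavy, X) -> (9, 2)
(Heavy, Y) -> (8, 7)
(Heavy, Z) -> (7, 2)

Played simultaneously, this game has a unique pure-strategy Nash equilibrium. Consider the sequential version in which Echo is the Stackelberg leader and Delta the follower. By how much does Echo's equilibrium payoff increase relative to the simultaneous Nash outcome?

Delta best-responds to each possible Echo move:
- W → Delta plays Heavy (best of -5, 2, 4); Echo gets -1.
- X → Delta plays Heavy (best of 8, 6, 9); Echo gets 2.
- Y → Delta plays Heavy (best of 7, 2, 8); Echo gets 7.
- Z → Delta plays Heavy (best of -3, 3, 7); Echo gets 2.
Echo's induced payoffs are -1, 2, 7, 2, so Echo commits to Y. Subgame-perfect outcome: (Heavy, Y) with payoffs (8, 7).
Now find the simultaneous Nash equilibrium.
Delta's best replies: W→Heavy; X→Heavy; Y→Heavy; Z→Heavy.
Echo's best replies: Light→Y; Medium→W; Heavy→Y.
Only (Heavy, Y) has each player best-responding; Nash payoffs (8, 7).
Echo's commitment gain: 7 − 7 = 0.

0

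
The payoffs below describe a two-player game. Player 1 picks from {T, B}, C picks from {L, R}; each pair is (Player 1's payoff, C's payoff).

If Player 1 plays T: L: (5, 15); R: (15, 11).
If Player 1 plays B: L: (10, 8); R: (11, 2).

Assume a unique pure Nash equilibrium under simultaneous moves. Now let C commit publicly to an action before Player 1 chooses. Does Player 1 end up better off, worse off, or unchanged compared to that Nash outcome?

better off

Work backward from Player 1's decision.
- L: BR = B, leader payoff 8.
- R: BR = T, leader payoff 11.
Among 8, 11, the best is 11 at R. Subgame-perfect outcome: (T, R) with payoffs (15, 11).
Under simultaneous play:
Player 1's best replies: L→B; R→T.
C's best replies: T→L; B→L.
Only (B, L) has each player best-responding; Nash payoffs (10, 8).
Player 1 earns 15 sequentially versus 10 at the Nash outcome: better off.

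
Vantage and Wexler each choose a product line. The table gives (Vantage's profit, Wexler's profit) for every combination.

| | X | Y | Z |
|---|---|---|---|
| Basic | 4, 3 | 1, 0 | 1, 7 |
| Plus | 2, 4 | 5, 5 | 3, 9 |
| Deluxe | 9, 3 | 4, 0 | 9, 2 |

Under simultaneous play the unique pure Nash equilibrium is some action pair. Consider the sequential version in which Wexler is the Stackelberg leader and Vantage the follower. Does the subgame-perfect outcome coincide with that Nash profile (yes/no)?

Vantage best-responds to each possible Wexler move:
- X → Vantage plays Deluxe (best of 4, 2, 9); Wexler gets 3.
- Y → Vantage plays Plus (best of 1, 5, 4); Wexler gets 5.
- Z → Vantage plays Deluxe (best of 1, 3, 9); Wexler gets 2.
Wexler's induced payoffs are 3, 5, 2, so Wexler commits to Y. Subgame-perfect outcome: (Plus, Y) with payoffs (5, 5).
For the simultaneous game, intersect best replies.
Vantage's best replies: X→Deluxe; Y→Plus; Z→Deluxe.
Wexler's best replies: Basic→Z; Plus→Z; Deluxe→X.
Only (Deluxe, X) has each player best-responding; Nash payoffs (9, 3).
Sequential outcome (Plus, Y) differs from the Nash profile (Deluxe, X).

no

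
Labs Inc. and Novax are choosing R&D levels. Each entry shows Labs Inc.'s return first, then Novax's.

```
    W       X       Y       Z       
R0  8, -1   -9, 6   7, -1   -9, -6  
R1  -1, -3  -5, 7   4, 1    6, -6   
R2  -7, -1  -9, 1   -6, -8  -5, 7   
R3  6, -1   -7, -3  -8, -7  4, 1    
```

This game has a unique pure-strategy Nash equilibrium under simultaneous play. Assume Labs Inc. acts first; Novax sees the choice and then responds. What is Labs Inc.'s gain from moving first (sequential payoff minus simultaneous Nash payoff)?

9

Backward induction with Labs Inc. moving first.
- R0 → Novax plays X (best of -1, 6, -1, -6); Labs Inc. gets -9.
- R1 → Novax plays X (best of -3, 7, 1, -6); Labs Inc. gets -5.
- R2 → Novax plays Z (best of -1, 1, -8, 7); Labs Inc. gets -5.
- R3 → Novax plays Z (best of -1, -3, -7, 1); Labs Inc. gets 4.
Among -9, -5, -5, 4, the best is 4 at R3. Subgame-perfect outcome: (R3, Z) with payoffs (4, 1).
Under simultaneous play:
Labs Inc.'s best replies: W→R0; X→R1; Y→R0; Z→R1.
Novax's best replies: R0→X; R1→X; R2→Z; R3→Z.
Only (R1, X) has each player best-responding; Nash payoffs (-5, 7).
Labs Inc.'s commitment gain: 4 − -5 = 9.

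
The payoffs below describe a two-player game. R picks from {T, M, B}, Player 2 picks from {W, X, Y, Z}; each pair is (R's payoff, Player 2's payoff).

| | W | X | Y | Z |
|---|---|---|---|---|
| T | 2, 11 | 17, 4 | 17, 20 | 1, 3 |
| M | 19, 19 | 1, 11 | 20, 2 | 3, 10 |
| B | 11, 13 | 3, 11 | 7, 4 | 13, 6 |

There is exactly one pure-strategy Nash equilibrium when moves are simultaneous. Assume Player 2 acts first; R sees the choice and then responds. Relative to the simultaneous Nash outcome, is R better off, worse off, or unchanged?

Work backward from R's decision.
- W: R compares 2, 19, 11 and picks M; Player 2 would get 19.
- X: R compares 17, 1, 3 and picks T; Player 2 would get 4.
- Y: R compares 17, 20, 7 and picks M; Player 2 would get 2.
- Z: R compares 1, 3, 13 and picks B; Player 2 would get 6.
Maximizing over 19, 4, 2, 6, Player 2 chooses W. Subgame-perfect outcome: (M, W) with payoffs (19, 19).
For the simultaneous game, intersect best replies.
R's best replies: W→M; X→T; Y→M; Z→B.
Player 2's best replies: T→Y; M→W; B→W.
The unique mutual best reply is (M, W), giving (19, 19).
R earns 19 sequentially versus 19 at the Nash outcome: unchanged.

unchanged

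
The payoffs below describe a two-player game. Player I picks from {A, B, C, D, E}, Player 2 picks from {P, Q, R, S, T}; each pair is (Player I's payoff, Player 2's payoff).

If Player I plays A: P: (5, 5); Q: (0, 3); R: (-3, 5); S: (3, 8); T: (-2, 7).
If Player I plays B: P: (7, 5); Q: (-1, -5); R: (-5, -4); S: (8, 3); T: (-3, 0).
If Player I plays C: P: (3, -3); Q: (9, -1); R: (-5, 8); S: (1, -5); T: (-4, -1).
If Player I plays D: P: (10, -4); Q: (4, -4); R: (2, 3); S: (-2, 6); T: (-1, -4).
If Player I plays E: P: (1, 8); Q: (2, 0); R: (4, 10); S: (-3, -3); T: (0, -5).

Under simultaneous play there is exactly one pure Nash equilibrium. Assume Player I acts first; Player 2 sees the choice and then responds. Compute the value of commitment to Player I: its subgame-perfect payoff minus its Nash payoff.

3

Work backward from Player 2's decision.
- A: Player 2 compares 5, 3, 5, 8, 7 and picks S; Player I would get 3.
- B: Player 2 compares 5, -5, -4, 3, 0 and picks P; Player I would get 7.
- C: Player 2 compares -3, -1, 8, -5, -1 and picks R; Player I would get -5.
- D: Player 2 compares -4, -4, 3, 6, -4 and picks S; Player I would get -2.
- E: Player 2 compares 8, 0, 10, -3, -5 and picks R; Player I would get 4.
Player I's induced payoffs are 3, 7, -5, -2, 4, so Player I commits to B. Subgame-perfect outcome: (B, P) with payoffs (7, 5).
For the simultaneous game, intersect best replies.
Player I's best replies: P→D; Q→C; R→E; S→B; T→E.
Player 2's best replies: A→S; B→P; C→R; D→S; E→R.
The unique mutual best reply is (E, R), giving (4, 10).
Player I's commitment gain: 7 − 4 = 3.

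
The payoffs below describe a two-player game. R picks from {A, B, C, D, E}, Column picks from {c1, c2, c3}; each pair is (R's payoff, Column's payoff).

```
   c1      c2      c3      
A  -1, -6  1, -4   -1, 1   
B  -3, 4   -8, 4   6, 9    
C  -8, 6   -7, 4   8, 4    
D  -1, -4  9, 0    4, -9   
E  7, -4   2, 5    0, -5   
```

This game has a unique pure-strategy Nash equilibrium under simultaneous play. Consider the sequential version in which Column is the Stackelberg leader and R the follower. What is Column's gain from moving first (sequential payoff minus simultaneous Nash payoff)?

4

R best-responds to each possible Column move:
- c1: BR = E, leader payoff -4.
- c2: BR = D, leader payoff 0.
- c3: BR = C, leader payoff 4.
Column's induced payoffs are -4, 0, 4, so Column commits to c3. Subgame-perfect outcome: (C, c3) with payoffs (8, 4).
Under simultaneous play:
R's best replies: c1→E; c2→D; c3→C.
Column's best replies: A→c3; B→c3; C→c1; D→c2; E→c2.
The unique mutual best reply is (D, c2), giving (9, 0).
Column's commitment gain: 4 − 0 = 4.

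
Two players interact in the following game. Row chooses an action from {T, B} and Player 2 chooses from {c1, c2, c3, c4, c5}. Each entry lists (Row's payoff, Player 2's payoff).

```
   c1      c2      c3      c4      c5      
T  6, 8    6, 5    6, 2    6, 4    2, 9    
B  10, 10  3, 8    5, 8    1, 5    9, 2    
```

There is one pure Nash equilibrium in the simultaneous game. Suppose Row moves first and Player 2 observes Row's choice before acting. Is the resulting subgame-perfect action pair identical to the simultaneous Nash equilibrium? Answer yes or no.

Player 2 best-responds to each possible Row move:
- T: Player 2 compares 8, 5, 2, 4, 9 and picks c5; Row would get 2.
- B: Player 2 compares 10, 8, 8, 5, 2 and picks c1; Row would get 10.
Among 2, 10, the best is 10 at B. Subgame-perfect outcome: (B, c1) with payoffs (10, 10).
Under simultaneous play:
Row's best replies: c1→B; c2→T; c3→T; c4→T; c5→B.
Player 2's best replies: T→c5; B→c1.
Only (B, c1) has each player best-responding; Nash payoffs (10, 10).
Sequential outcome (B, c1) coincides with the Nash profile (B, c1).

yes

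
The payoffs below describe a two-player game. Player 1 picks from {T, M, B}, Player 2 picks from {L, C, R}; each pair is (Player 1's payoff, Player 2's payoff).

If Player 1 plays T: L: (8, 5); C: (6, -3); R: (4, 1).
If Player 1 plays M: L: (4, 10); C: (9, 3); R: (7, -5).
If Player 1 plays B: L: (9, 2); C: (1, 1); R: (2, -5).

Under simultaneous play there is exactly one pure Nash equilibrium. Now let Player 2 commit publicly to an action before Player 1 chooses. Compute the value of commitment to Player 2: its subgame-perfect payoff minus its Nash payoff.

1

Solve by backward induction (Player 2 leads).
- L: BR = B, leader payoff 2.
- C: BR = M, leader payoff 3.
- R: BR = M, leader payoff -5.
Maximizing over 2, 3, -5, Player 2 chooses C. Subgame-perfect outcome: (M, C) with payoffs (9, 3).
Under simultaneous play:
Player 1's best replies: L→B; C→M; R→M.
Player 2's best replies: T→L; M→L; B→L.
The unique mutual best reply is (B, L), giving (9, 2).
Player 2's commitment gain: 3 − 2 = 1.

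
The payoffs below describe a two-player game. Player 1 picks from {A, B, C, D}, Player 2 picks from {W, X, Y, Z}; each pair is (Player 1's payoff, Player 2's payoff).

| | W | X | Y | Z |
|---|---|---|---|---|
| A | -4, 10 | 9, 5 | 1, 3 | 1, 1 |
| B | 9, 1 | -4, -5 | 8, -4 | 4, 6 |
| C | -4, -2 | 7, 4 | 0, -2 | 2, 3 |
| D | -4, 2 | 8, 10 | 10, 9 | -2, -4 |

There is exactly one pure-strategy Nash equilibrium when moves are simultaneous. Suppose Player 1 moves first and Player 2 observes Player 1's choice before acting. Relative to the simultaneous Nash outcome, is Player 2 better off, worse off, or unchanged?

better off

Solve by backward induction (Player 1 leads).
- A: BR = W, leader payoff -4.
- B: BR = Z, leader payoff 4.
- C: BR = X, leader payoff 7.
- D: BR = X, leader payoff 8.
Maximizing over -4, 4, 7, 8, Player 1 chooses D. Subgame-perfect outcome: (D, X) with payoffs (8, 10).
Now find the simultaneous Nash equilibrium.
Player 1's best replies: W→B; X→A; Y→D; Z→B.
Player 2's best replies: A→W; B→Z; C→X; D→X.
The unique mutual best reply is (B, Z), giving (4, 6).
Player 2 earns 10 sequentially versus 6 at the Nash outcome: better off.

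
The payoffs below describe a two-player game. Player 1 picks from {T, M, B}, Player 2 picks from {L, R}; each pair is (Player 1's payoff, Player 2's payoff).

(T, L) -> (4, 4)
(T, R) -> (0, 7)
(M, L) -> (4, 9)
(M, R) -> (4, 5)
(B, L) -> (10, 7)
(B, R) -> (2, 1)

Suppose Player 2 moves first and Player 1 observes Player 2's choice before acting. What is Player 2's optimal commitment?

Solve by backward induction (Player 2 leads).
- L: BR = B, leader payoff 7.
- R: BR = M, leader payoff 5.
Maximizing over 7, 5, Player 2 chooses L. Subgame-perfect outcome: (B, L) with payoffs (10, 7).

L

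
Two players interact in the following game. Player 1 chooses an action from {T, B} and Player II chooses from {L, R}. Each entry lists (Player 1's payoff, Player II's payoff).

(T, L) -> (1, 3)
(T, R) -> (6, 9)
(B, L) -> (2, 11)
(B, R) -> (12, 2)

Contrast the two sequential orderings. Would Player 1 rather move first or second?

first

If Player 1 leads: Player II's best replies are T→R, B→L; Player 1's induced payoffs 6, 2; outcome (T, R), payoffs (6, 9).
If Player II leads: Player 1's best replies are L→B, R→B; Player II's induced payoffs 11, 2; outcome (B, L), payoffs (2, 11).
Player 1 gets 6 moving first and 2 moving second, so Player 1 prefers to move first.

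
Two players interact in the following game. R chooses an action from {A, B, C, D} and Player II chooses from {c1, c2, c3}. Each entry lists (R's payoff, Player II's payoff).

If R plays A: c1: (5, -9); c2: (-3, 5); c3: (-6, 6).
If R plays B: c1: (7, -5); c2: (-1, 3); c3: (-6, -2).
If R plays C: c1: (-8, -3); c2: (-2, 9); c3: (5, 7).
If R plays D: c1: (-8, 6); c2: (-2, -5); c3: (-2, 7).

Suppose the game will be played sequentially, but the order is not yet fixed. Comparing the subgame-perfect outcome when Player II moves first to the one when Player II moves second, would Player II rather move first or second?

If R leads: Player II's best replies are A→c3, B→c2, C→c2, D→c3; R's induced payoffs -6, -1, -2, -2; outcome (B, c2), payoffs (-1, 3).
If Player II leads: R's best replies are c1→B, c2→B, c3→C; Player II's induced payoffs -5, 3, 7; outcome (C, c3), payoffs (5, 7).
Player II gets 7 moving first and 3 moving second, so Player II prefers to move first.

first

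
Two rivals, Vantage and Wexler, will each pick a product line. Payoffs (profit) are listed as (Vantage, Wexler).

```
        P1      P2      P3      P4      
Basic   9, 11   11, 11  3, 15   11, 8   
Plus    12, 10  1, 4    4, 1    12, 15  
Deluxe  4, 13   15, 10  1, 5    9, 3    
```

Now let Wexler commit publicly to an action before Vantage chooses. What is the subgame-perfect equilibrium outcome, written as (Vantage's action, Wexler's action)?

Work backward from Vantage's decision.
- P1 → Vantage plays Plus (best of 9, 12, 4); Wexler gets 10.
- P2 → Vantage plays Deluxe (best of 11, 1, 15); Wexler gets 10.
- P3 → Vantage plays Plus (best of 3, 4, 1); Wexler gets 1.
- P4 → Vantage plays Plus (best of 11, 12, 9); Wexler gets 15.
Wexler's induced payoffs are 10, 10, 1, 15, so Wexler commits to P4. Subgame-perfect outcome: (Plus, P4) with payoffs (12, 15).

(Plus, P4)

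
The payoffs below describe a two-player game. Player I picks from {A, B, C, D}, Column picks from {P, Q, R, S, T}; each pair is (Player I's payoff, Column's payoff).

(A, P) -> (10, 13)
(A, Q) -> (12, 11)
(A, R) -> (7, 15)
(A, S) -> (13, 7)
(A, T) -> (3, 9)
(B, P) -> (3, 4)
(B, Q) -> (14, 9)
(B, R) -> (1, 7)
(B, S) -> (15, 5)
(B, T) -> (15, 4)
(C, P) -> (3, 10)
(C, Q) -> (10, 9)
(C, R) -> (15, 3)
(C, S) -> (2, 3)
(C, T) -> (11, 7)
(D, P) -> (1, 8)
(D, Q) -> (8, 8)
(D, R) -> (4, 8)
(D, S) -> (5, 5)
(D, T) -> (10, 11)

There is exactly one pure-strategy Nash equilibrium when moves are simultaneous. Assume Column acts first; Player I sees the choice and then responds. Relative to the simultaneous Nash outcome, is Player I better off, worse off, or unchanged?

Solve by backward induction (Column leads).
- P → Player I plays A (best of 10, 3, 3, 1); Column gets 13.
- Q → Player I plays B (best of 12, 14, 10, 8); Column gets 9.
- R → Player I plays C (best of 7, 1, 15, 4); Column gets 3.
- S → Player I plays B (best of 13, 15, 2, 5); Column gets 5.
- T → Player I plays B (best of 3, 15, 11, 10); Column gets 4.
Maximizing over 13, 9, 3, 5, 4, Column chooses P. Subgame-perfect outcome: (A, P) with payoffs (10, 13).
For the simultaneous game, intersect best replies.
Player I's best replies: P→A; Q→B; R→C; S→B; T→B.
Column's best replies: A→R; B→Q; C→P; D→T.
Only (B, Q) has each player best-responding; Nash payoffs (14, 9).
Player I earns 10 sequentially versus 14 at the Nash outcome: worse off.

worse off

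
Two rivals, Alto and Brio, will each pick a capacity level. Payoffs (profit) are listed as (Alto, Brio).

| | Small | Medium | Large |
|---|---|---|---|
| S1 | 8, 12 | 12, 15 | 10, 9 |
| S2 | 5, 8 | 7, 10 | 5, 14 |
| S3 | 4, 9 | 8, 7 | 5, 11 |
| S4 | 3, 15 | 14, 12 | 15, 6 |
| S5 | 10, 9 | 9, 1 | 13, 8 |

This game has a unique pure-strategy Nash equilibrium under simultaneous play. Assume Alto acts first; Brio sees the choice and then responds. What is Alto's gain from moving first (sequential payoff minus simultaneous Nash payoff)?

Work backward from Brio's decision.
- S1: BR = Medium, leader payoff 12.
- S2: BR = Large, leader payoff 5.
- S3: BR = Large, leader payoff 5.
- S4: BR = Small, leader payoff 3.
- S5: BR = Small, leader payoff 10.
Maximizing over 12, 5, 5, 3, 10, Alto chooses S1. Subgame-perfect outcome: (S1, Medium) with payoffs (12, 15).
For the simultaneous game, intersect best replies.
Alto's best replies: Small→S5; Medium→S4; Large→S4.
Brio's best replies: S1→Medium; S2→Large; S3→Large; S4→Small; S5→Small.
The unique mutual best reply is (S5, Small), giving (10, 9).
Alto's commitment gain: 12 − 10 = 2.

2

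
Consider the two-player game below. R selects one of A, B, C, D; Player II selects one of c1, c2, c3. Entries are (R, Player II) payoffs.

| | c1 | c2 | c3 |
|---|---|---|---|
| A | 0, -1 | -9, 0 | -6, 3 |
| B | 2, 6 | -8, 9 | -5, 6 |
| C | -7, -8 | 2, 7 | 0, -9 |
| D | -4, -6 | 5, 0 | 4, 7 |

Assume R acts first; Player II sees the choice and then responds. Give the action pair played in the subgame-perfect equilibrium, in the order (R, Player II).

Work backward from Player II's decision.
- A → Player II plays c3 (best of -1, 0, 3); R gets -6.
- B → Player II plays c2 (best of 6, 9, 6); R gets -8.
- C → Player II plays c2 (best of -8, 7, -9); R gets 2.
- D → Player II plays c3 (best of -6, 0, 7); R gets 4.
Maximizing over -6, -8, 2, 4, R chooses D. Subgame-perfect outcome: (D, c3) with payoffs (4, 7).

(D, c3)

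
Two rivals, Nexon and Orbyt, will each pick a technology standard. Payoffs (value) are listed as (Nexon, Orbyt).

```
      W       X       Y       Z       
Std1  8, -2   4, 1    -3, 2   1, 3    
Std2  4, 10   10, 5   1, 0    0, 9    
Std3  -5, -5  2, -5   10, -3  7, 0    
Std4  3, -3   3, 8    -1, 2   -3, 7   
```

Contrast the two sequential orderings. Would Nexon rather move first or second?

second

If Nexon leads: Orbyt's best replies are Std1→Z, Std2→W, Std3→Z, Std4→X; Nexon's induced payoffs 1, 4, 7, 3; outcome (Std3, Z), payoffs (7, 0).
If Orbyt leads: Nexon's best replies are W→Std1, X→Std2, Y→Std3, Z→Std3; Orbyt's induced payoffs -2, 5, -3, 0; outcome (Std2, X), payoffs (10, 5).
Nexon gets 7 moving first and 10 moving second, so Nexon prefers to move second.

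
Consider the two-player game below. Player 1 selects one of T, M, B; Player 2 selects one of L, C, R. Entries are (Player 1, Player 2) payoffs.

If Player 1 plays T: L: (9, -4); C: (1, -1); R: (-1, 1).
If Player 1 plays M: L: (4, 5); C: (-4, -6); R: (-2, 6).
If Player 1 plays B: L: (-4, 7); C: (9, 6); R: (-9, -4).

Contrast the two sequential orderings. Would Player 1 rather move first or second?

If Player 1 leads: Player 2's best replies are T→R, M→R, B→L; Player 1's induced payoffs -1, -2, -4; outcome (T, R), payoffs (-1, 1).
If Player 2 leads: Player 1's best replies are L→T, C→B, R→T; Player 2's induced payoffs -4, 6, 1; outcome (B, C), payoffs (9, 6).
Player 1 gets -1 moving first and 9 moving second, so Player 1 prefers to move second.

second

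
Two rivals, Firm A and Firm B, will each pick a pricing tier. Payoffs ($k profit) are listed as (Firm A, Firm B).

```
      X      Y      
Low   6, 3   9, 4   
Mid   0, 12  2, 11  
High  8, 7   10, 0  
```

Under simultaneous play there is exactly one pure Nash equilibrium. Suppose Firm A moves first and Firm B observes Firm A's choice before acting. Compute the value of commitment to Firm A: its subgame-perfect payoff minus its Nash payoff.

Solve by backward induction (Firm A leads).
- Low → Firm B plays Y (best of 3, 4); Firm A gets 9.
- Mid → Firm B plays X (best of 12, 11); Firm A gets 0.
- High → Firm B plays X (best of 7, 0); Firm A gets 8.
Firm A's induced payoffs are 9, 0, 8, so Firm A commits to Low. Subgame-perfect outcome: (Low, Y) with payoffs (9, 4).
For the simultaneous game, intersect best replies.
Firm A's best replies: X→High; Y→High.
Firm B's best replies: Low→Y; Mid→X; High→X.
The unique mutual best reply is (High, X), giving (8, 7).
Firm A's commitment gain: 9 − 8 = 1.

1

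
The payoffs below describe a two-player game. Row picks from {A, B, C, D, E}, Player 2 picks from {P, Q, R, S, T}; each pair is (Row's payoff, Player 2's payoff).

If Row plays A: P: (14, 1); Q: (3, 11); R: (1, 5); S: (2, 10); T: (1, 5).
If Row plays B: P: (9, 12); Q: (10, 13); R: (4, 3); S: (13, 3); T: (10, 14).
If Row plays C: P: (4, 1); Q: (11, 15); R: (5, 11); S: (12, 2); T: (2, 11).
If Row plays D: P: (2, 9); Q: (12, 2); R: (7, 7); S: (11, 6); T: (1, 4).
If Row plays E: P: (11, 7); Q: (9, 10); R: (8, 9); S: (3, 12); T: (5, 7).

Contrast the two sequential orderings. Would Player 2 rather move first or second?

If Row leads: Player 2's best replies are A→Q, B→T, C→Q, D→P, E→S; Row's induced payoffs 3, 10, 11, 2, 3; outcome (C, Q), payoffs (11, 15).
If Player 2 leads: Row's best replies are P→A, Q→D, R→E, S→B, T→B; Player 2's induced payoffs 1, 2, 9, 3, 14; outcome (B, T), payoffs (10, 14).
Player 2 gets 14 moving first and 15 moving second, so Player 2 prefers to move second.

second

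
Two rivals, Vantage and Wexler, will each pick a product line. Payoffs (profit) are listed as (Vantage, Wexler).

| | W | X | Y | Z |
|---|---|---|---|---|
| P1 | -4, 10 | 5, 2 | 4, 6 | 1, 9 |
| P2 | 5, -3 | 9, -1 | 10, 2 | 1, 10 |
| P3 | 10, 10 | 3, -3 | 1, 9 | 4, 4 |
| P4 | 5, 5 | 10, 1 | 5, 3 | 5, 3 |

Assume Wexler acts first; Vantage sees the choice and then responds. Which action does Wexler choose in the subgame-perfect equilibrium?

Vantage best-responds to each possible Wexler move:
- W: Vantage compares -4, 5, 10, 5 and picks P3; Wexler would get 10.
- X: Vantage compares 5, 9, 3, 10 and picks P4; Wexler would get 1.
- Y: Vantage compares 4, 10, 1, 5 and picks P2; Wexler would get 2.
- Z: Vantage compares 1, 1, 4, 5 and picks P4; Wexler would get 3.
Maximizing over 10, 1, 2, 3, Wexler chooses W. Subgame-perfect outcome: (P3, W) with payoffs (10, 10).

W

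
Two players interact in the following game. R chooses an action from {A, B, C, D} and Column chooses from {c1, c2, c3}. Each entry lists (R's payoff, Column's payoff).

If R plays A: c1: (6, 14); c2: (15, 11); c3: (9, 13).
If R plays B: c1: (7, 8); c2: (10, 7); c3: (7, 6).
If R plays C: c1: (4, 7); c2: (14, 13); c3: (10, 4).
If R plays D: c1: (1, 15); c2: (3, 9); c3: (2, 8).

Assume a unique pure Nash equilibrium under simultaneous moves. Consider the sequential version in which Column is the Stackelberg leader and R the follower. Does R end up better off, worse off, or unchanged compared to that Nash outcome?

Solve by backward induction (Column leads).
- c1: R compares 6, 7, 4, 1 and picks B; Column would get 8.
- c2: R compares 15, 10, 14, 3 and picks A; Column would get 11.
- c3: R compares 9, 7, 10, 2 and picks C; Column would get 4.
Among 8, 11, 4, the best is 11 at c2. Subgame-perfect outcome: (A, c2) with payoffs (15, 11).
Now find the simultaneous Nash equilibrium.
R's best replies: c1→B; c2→A; c3→C.
Column's best replies: A→c1; B→c1; C→c2; D→c1.
Only (B, c1) has each player best-responding; Nash payoffs (7, 8).
R earns 15 sequentially versus 7 at the Nash outcome: better off.

better off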